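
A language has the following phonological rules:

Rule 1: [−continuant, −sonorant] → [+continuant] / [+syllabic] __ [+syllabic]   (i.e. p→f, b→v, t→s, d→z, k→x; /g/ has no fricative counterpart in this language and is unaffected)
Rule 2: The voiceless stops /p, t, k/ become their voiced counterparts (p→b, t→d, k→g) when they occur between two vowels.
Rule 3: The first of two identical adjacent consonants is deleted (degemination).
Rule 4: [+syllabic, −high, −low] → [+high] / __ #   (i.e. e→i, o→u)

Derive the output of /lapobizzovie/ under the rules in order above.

Rule 1 (intervocalic spirantization): /p/ is a stop between vowels /a/ and /o/, so it spirantizes to the fricative [f]. /b/ is a stop between vowels /o/ and /i/, so it spirantizes to the fricative [v]. /lapobizzovie/ → lafovizzovie.
Rule 2 (intervocalic voicing): no segment meets the environment; /lafovizzovie/ is unchanged.
Rule 3 (degemination): /zz/ is a geminate; the first /z/ deletes. /lafovizzovie/ → lafovizovie.
Rule 4 (final vowel raising): /e/ is a mid vowel in word-final position, so it raises to [i]. /lafovizovie/ → lafovizovii.

lafovizovii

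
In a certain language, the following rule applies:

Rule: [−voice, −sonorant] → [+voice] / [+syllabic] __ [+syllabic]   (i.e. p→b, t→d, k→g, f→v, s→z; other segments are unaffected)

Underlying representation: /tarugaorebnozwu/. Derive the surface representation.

No segment of /tarugaorebnozwu/ meets the structural description of the rule, so the form surfaces unchanged.

tarugaorebnozwu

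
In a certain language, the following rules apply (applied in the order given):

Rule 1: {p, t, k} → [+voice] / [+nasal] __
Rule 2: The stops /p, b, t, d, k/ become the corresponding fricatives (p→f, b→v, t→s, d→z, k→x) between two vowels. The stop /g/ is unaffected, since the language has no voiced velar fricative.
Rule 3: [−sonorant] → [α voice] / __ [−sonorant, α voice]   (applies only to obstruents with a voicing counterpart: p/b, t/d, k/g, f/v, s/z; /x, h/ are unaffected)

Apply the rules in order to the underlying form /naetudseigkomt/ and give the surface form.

naesutseikkomd

Rule 1 (post-nasal voicing): /t/ is a voiceless stop immediately after the nasal /m/, so it voices to [d]. /naetudseigkomt/ → naetudseigkomd.
Rule 2 (intervocalic spirantization): /t/ is a stop between vowels /e/ and /u/, so it spirantizes to the fricative [s]. /naetudseigkomd/ → naesudseigkomd.
Rule 3 (regressive voicing assimilation): /d/ precedes the voiceless obstruent /s/, so it devoices to [t] by assimilation. /g/ precedes the voiceless obstruent /k/, so it devoices to [k] by assimilation. /naesudseigkomd/ → naesutseikkomd.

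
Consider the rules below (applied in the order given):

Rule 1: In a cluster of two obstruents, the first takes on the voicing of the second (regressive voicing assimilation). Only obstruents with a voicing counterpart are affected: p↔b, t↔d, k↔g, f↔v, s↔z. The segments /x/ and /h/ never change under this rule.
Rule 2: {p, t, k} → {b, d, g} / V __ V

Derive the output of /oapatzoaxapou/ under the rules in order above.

Rule 1 (regressive voicing assimilation): /t/ precedes the voiced obstruent /z/, so it voices to [d] by assimilation. /oapatzoaxapou/ → oapadzoaxapou.
Rule 2 (intervocalic voicing): /p/ is a voiceless stop between vowels /a/ and /a/, so it voices to [b]. /p/ is a voiceless stop between vowels /a/ and /o/, so it voices to [b]. /oapadzoaxapou/ → oabadzoaxabou.

oabadzoaxabou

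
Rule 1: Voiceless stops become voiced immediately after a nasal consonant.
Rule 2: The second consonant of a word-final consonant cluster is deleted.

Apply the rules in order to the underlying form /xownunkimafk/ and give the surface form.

Rule 1 (post-nasal voicing): /k/ is a voiceless stop immediately after the nasal /n/, so it voices to [g]. /xownunkimafk/ → xownungimafk.
Rule 2 (final cluster simplification): /k/ is the second consonant of a word-final cluster /fk/, so it deletes. /xownungimafk/ → xownungimaf.

xownungimaf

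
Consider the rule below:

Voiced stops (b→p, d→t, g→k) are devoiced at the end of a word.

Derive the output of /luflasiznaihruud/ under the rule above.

/d/ is a voiced stop in word-final position, so it devoices to [t].
Surface form: [luflasiznaihruut].

luflasiznaihruut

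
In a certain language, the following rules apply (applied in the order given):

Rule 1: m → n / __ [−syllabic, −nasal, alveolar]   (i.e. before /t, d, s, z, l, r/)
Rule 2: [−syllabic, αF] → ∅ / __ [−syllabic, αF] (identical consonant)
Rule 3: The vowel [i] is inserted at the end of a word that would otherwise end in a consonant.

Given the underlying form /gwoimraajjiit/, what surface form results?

Rule 1 (nasal place assimilation): /m/ precedes the alveolar consonant /r/, so it assimilates in place to [n]. /gwoimraajjiit/ → gwoinraajjiit.
Rule 2 (degemination): /jj/ is a geminate; the first /j/ deletes. /gwoinraajjiit/ → gwoinraajiit.
Rule 3 (final i-epenthesis): the form ends in the consonant /t/, so [i] is inserted word-finally. /gwoinraajiit/ → gwoinraajiiti.

gwoinraajiiti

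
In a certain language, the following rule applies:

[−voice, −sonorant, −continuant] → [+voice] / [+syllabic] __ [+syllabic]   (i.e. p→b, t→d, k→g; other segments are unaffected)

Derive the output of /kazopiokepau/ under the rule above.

kazobiogebau

/p/ is a voiceless stop between vowels /o/ and /i/, so it voices to [b].
/k/ is a voiceless stop between vowels /o/ and /e/, so it voices to [g].
/p/ is a voiceless stop between vowels /e/ and /a/, so it voices to [b].
Surface form: [kazobiogebau].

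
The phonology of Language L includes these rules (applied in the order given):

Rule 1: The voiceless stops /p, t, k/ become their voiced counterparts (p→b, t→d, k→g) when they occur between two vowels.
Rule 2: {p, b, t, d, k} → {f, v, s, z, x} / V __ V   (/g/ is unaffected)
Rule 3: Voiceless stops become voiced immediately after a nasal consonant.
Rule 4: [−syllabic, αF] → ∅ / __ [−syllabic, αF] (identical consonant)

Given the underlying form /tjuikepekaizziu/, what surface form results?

tjuigevegaiziu

Rule 1 (intervocalic voicing): /k/ is a voiceless stop between vowels /i/ and /e/, so it voices to [g]. /p/ is a voiceless stop between vowels /e/ and /e/, so it voices to [b]. /k/ is a voiceless stop between vowels /e/ and /a/, so it voices to [g]. /tjuikepekaizziu/ → tjuigebegaizziu.
Rule 2 (intervocalic spirantization): /b/ is a stop between vowels /e/ and /e/, so it spirantizes to the fricative [v]. /tjuigebegaizziu/ → tjuigevegaizziu.
Rule 3 (post-nasal voicing): no segment meets the environment; /tjuigevegaizziu/ is unchanged.
Rule 4 (degemination): /zz/ is a geminate; the first /z/ deletes. /tjuigevegaizziu/ → tjuigevegaiziu.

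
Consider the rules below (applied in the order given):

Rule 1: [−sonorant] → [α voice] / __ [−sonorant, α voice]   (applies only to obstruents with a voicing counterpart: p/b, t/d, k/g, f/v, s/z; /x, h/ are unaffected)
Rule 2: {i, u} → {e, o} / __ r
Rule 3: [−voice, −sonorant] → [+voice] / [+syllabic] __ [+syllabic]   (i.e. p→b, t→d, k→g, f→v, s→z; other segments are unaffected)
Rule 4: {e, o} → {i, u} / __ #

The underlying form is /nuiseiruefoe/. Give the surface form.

Rule 1 (regressive voicing assimilation): no segment meets the environment; /nuiseiruefoe/ is unchanged.
Rule 2 (pre-rhotic lowering): /i/ is a high vowel immediately before /r/, so it lowers to [e]. /nuiseiruefoe/ → nuiseeruefoe.
Rule 3 (intervocalic voicing): /s/ is a voiceless obstruent between vowels /i/ and /e/, so it voices to [z]. /f/ is a voiceless obstruent between vowels /e/ and /o/, so it voices to [v]. /nuiseeruefoe/ → nuizeeruevoe.
Rule 4 (final vowel raising): /e/ is a mid vowel in word-final position, so it raises to [i]. /nuizeeruevoe/ → nuizeeruevoi.

nuizeeruevoi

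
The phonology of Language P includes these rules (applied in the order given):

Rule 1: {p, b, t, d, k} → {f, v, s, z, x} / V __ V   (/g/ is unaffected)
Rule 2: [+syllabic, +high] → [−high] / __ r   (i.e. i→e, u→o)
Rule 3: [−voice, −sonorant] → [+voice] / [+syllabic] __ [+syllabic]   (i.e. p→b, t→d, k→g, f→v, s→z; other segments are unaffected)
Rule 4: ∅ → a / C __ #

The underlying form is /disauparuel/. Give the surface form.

Rule 1 (intervocalic spirantization): /p/ is a stop between vowels /u/ and /a/, so it spirantizes to the fricative [f]. /disauparuel/ → disaufaruel.
Rule 2 (pre-rhotic lowering): no segment meets the environment; /disaufaruel/ is unchanged.
Rule 3 (intervocalic voicing): /s/ is a voiceless obstruent between vowels /i/ and /a/, so it voices to [z]. /f/ is a voiceless obstruent between vowels /u/ and /a/, so it voices to [v]. /disaufaruel/ → dizauvaruel.
Rule 4 (final a-epenthesis): the form ends in the consonant /l/, so [a] is inserted word-finally. /dizauvaruel/ → dizauvaruela.

dizauvaruela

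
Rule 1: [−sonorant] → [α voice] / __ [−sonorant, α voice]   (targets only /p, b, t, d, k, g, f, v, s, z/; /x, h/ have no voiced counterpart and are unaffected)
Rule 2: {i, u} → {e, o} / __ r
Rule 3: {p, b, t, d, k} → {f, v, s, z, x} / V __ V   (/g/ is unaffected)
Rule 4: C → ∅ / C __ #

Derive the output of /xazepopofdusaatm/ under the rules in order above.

xazefofovdusaat

Rule 1 (regressive voicing assimilation): /f/ precedes the voiced obstruent /d/, so it voices to [v] by assimilation. /xazepopofdusaatm/ → xazepopovdusaatm.
Rule 2 (pre-rhotic lowering): no segment meets the environment; /xazepopovdusaatm/ is unchanged.
Rule 3 (intervocalic spirantization): /p/ is a stop between vowels /e/ and /o/, so it spirantizes to the fricative [f]. /p/ is a stop between vowels /o/ and /o/, so it spirantizes to the fricative [f]. /xazepopovdusaatm/ → xazefofovdusaatm.
Rule 4 (final cluster simplification): /m/ is the second consonant of a word-final cluster /tm/, so it deletes. /xazefofovdusaatm/ → xazefofovdusaat.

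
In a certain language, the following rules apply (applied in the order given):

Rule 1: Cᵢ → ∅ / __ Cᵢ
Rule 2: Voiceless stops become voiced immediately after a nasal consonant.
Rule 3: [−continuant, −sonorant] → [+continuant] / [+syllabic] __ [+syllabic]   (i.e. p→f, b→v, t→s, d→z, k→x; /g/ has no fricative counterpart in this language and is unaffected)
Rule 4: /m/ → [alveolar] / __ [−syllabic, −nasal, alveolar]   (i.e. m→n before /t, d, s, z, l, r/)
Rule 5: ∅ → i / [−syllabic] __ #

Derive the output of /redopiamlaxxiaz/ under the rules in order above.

Rule 1 (degemination): /xx/ is a geminate; the first /x/ deletes. /redopiamlaxxiaz/ → redopiamlaxiaz.
Rule 2 (post-nasal voicing): no segment meets the environment; /redopiamlaxiaz/ is unchanged.
Rule 3 (intervocalic spirantization): /d/ is a stop between vowels /e/ and /o/, so it spirantizes to the fricative [z]. /p/ is a stop between vowels /o/ and /i/, so it spirantizes to the fricative [f]. /redopiamlaxiaz/ → rezofiamlaxiaz.
Rule 4 (nasal place assimilation): /m/ precedes the alveolar consonant /l/, so it assimilates in place to [n]. /rezofiamlaxiaz/ → rezofianlaxiaz.
Rule 5 (final i-epenthesis): the form ends in the consonant /z/, so [i] is inserted word-finally. /rezofianlaxiaz/ → rezofianlaxiazi.

rezofianlaxiazi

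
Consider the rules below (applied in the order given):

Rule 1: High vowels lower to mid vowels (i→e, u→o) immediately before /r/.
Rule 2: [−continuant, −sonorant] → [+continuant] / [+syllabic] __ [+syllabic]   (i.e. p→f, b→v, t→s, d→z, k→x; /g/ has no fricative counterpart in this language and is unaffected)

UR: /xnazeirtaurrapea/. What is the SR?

xnazeertaorrafea

Rule 1 (pre-rhotic lowering): /i/ is a high vowel immediately before /r/, so it lowers to [e]. /u/ is a high vowel immediately before /r/, so it lowers to [o]. /xnazeirtaurrapea/ → xnazeertaorrapea.
Rule 2 (intervocalic spirantization): /p/ is a stop between vowels /a/ and /e/, so it spirantizes to the fricative [f]. /xnazeertaorrapea/ → xnazeertaorrafea.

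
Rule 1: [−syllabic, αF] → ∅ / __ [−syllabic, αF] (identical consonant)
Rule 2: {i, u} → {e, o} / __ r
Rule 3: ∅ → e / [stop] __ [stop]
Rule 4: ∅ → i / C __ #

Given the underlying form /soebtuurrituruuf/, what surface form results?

Rule 1 (degemination): /rr/ is a geminate; the first /r/ deletes. /soebtuurrituruuf/ → soebtuurituruuf.
Rule 2 (pre-rhotic lowering): /u/ is a high vowel immediately before /r/, so it lowers to [o]. /u/ is a high vowel immediately before /r/, so it lowers to [o]. /soebtuurituruuf/ → soebtuoritoruuf.
Rule 3 (stop-cluster e-epenthesis): /b/ and /t/ form a stop–stop cluster, so [e] is inserted between them. /soebtuoritoruuf/ → soebetuoritoruuf.
Rule 4 (final i-epenthesis): the form ends in the consonant /f/, so [i] is inserted word-finally. /soebetuoritoruuf/ → soebetuoritoruufi.

soebetuoritoruufi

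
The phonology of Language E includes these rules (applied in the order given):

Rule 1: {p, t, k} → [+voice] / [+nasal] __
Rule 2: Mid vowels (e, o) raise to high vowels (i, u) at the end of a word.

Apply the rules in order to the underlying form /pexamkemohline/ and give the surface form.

Rule 1 (post-nasal voicing): /k/ is a voiceless stop immediately after the nasal /m/, so it voices to [g]. /pexamkemohline/ → pexamgemohline.
Rule 2 (final vowel raising): /e/ is a mid vowel in word-final position, so it raises to [i]. /pexamgemohline/ → pexamgemohlini.

pexamgemohlini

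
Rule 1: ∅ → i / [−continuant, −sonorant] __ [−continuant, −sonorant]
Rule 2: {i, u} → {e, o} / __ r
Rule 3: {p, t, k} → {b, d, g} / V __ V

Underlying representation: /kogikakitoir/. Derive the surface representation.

kogigagidoer

Rule 1 (stop-cluster i-epenthesis): no segment meets the environment; /kogikakitoir/ is unchanged.
Rule 2 (pre-rhotic lowering): /i/ is a high vowel immediately before /r/, so it lowers to [e]. /kogikakitoir/ → kogikakitoer.
Rule 3 (intervocalic voicing): /k/ is a voiceless stop between vowels /i/ and /a/, so it voices to [g]. /k/ is a voiceless stop between vowels /a/ and /i/, so it voices to [g]. /t/ is a voiceless stop between vowels /i/ and /o/, so it voices to [d]. /kogikakitoer/ → kogigagidoer.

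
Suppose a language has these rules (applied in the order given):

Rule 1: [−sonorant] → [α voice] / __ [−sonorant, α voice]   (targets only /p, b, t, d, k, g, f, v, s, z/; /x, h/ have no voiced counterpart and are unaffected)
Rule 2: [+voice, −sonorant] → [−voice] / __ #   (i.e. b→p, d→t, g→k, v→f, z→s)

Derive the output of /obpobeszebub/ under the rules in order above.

Rule 1 (regressive voicing assimilation): /b/ precedes the voiceless obstruent /p/, so it devoices to [p] by assimilation. /s/ precedes the voiced obstruent /z/, so it voices to [z] by assimilation. /obpobeszebub/ → oppobezzebub.
Rule 2 (final devoicing): /b/ is a voiced obstruent in word-final position, so it devoices to [p]. /oppobezzebub/ → oppobezzebup.

oppobezzebup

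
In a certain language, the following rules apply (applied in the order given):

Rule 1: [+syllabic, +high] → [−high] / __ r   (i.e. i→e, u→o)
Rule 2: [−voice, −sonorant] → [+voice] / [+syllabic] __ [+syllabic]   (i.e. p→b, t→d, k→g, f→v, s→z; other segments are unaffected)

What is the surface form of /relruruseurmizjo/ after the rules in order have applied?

Rule 1 (pre-rhotic lowering): /u/ is a high vowel immediately before /r/, so it lowers to [o]. /u/ is a high vowel immediately before /r/, so it lowers to [o]. /relruruseurmizjo/ → relroruseormizjo.
Rule 2 (intervocalic voicing): /s/ is a voiceless obstruent between vowels /u/ and /e/, so it voices to [z]. /relroruseormizjo/ → relroruzeormizjo.

relroruzeormizjo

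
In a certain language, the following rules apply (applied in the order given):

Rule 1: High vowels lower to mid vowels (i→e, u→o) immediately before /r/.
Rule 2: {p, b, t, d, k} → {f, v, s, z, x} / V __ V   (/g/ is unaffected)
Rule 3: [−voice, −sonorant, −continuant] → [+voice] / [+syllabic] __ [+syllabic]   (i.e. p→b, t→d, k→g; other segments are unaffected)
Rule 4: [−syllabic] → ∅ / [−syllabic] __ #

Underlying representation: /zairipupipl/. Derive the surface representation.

zaerifufip

Rule 1 (pre-rhotic lowering): /i/ is a high vowel immediately before /r/, so it lowers to [e]. /zairipupipl/ → zaeripupipl.
Rule 2 (intervocalic spirantization): /p/ is a stop between vowels /i/ and /u/, so it spirantizes to the fricative [f]. /p/ is a stop between vowels /u/ and /i/, so it spirantizes to the fricative [f]. /zaeripupipl/ → zaerifufipl.
Rule 3 (intervocalic voicing): no segment meets the environment; /zaerifufipl/ is unchanged.
Rule 4 (final cluster simplification): /l/ is the second consonant of a word-final cluster /pl/, so it deletes. /zaerifufipl/ → zaerifufip.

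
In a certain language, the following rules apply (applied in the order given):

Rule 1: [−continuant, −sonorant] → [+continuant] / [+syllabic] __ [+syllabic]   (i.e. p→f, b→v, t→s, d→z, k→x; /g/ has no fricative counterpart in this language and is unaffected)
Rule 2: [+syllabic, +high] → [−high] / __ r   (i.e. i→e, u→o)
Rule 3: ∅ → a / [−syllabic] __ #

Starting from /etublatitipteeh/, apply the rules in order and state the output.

esublasisipteeha

Rule 1 (intervocalic spirantization): /t/ is a stop between vowels /e/ and /u/, so it spirantizes to the fricative [s]. /t/ is a stop between vowels /a/ and /i/, so it spirantizes to the fricative [s]. /t/ is a stop between vowels /i/ and /i/, so it spirantizes to the fricative [s]. /etublatitipteeh/ → esublasisipteeh.
Rule 2 (pre-rhotic lowering): no segment meets the environment; /esublasisipteeh/ is unchanged.
Rule 3 (final a-epenthesis): the form ends in the consonant /h/, so [a] is inserted word-finally. /esublasisipteeh/ → esublasisipteeha.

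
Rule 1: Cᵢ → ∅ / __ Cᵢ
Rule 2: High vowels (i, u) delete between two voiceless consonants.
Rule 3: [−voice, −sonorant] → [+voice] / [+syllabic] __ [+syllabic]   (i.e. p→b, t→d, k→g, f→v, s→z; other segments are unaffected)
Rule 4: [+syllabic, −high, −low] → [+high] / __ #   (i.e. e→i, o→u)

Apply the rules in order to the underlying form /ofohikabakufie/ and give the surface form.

Rule 1 (degemination): no segment meets the environment; /ofohikabakufie/ is unchanged.
Rule 2 (high vowel syncope): /i/ is a high vowel flanked by voiceless consonants /h/ and /k/, so it deletes. /u/ is a high vowel flanked by voiceless consonants /k/ and /f/, so it deletes. /ofohikabakufie/ → ofohkabakfie.
Rule 3 (intervocalic voicing): /f/ is a voiceless obstruent between vowels /o/ and /o/, so it voices to [v]. /ofohkabakfie/ → ovohkabakfie.
Rule 4 (final vowel raising): /e/ is a mid vowel in word-final position, so it raises to [i]. /ovohkabakfie/ → ovohkabakfii.

ovohkabakfii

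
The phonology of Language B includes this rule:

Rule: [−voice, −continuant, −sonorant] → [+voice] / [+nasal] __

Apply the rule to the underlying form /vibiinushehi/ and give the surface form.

No segment of /vibiinushehi/ meets the structural description of the rule, so the form surfaces unchanged.

vibiinushehi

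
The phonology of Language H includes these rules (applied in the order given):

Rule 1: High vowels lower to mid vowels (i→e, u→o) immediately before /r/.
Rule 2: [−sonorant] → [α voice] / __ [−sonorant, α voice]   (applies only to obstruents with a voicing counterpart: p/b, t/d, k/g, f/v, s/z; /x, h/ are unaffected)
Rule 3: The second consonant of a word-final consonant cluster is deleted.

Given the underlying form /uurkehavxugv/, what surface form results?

Rule 1 (pre-rhotic lowering): /u/ is a high vowel immediately before /r/, so it lowers to [o]. /uurkehavxugv/ → uorkehavxugv.
Rule 2 (regressive voicing assimilation): /v/ precedes the voiceless obstruent /x/, so it devoices to [f] by assimilation. /uorkehavxugv/ → uorkehafxugv.
Rule 3 (final cluster simplification): /v/ is the second consonant of a word-final cluster /gv/, so it deletes. /uorkehafxugv/ → uorkehafxug.

uorkehafxug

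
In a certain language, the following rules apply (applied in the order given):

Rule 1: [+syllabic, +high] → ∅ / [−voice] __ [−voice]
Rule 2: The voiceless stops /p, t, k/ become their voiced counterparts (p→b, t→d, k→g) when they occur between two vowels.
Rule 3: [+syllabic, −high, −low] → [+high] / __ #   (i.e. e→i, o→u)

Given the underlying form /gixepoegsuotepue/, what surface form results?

Rule 1 (high vowel syncope): no segment meets the environment; /gixepoegsuotepue/ is unchanged.
Rule 2 (intervocalic voicing): /p/ is a voiceless stop between vowels /e/ and /o/, so it voices to [b]. /t/ is a voiceless stop between vowels /o/ and /e/, so it voices to [d]. /p/ is a voiceless stop between vowels /e/ and /u/, so it voices to [b]. /gixepoegsuotepue/ → gixeboegsuodebue.
Rule 3 (final vowel raising): /e/ is a mid vowel in word-final position, so it raises to [i]. /gixeboegsuodebue/ → gixeboegsuodebui.

gixeboegsuodebui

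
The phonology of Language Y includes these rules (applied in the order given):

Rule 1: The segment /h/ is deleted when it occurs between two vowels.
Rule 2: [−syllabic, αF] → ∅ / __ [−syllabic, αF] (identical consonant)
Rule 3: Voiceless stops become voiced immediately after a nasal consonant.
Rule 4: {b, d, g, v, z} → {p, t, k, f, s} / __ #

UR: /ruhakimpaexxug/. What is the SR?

ruakimbaexuk

Rule 1 (intervocalic h-deletion): /h/ occurs between vowels /u/ and /a/, so it deletes. /ruhakimpaexxug/ → ruakimpaexxug.
Rule 2 (degemination): /xx/ is a geminate; the first /x/ deletes. /ruakimpaexxug/ → ruakimpaexug.
Rule 3 (post-nasal voicing): /p/ is a voiceless stop immediately after the nasal /m/, so it voices to [b]. /ruakimpaexug/ → ruakimbaexug.
Rule 4 (final devoicing): /g/ is a voiced obstruent in word-final position, so it devoices to [k]. /ruakimbaexug/ → ruakimbaexuk.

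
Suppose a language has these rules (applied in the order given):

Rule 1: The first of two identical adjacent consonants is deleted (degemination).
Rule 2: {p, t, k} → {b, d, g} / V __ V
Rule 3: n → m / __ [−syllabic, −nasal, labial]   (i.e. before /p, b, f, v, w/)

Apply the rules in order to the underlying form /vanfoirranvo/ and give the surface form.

vamfoiramvo

Rule 1 (degemination): /rr/ is a geminate; the first /r/ deletes. /vanfoirranvo/ → vanfoiranvo.
Rule 2 (intervocalic voicing): no segment meets the environment; /vanfoiranvo/ is unchanged.
Rule 3 (nasal place assimilation): /n/ precedes the labial consonant /f/, so it assimilates in place to [m]. /n/ precedes the labial consonant /v/, so it assimilates in place to [m]. /vanfoiranvo/ → vamfoiramvo.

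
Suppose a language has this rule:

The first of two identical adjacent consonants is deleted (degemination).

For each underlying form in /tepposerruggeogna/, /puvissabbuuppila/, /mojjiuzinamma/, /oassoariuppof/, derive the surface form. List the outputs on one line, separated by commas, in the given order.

/tepposerruggeogna/: /pp/ is a geminate; the first /p/ deletes. /rr/ is a geminate; the first /r/ deletes. /gg/ is a geminate; the first /g/ deletes. → [teposerugeogna].
/puvissabbuuppila/: /ss/ is a geminate; the first /s/ deletes. /bb/ is a geminate; the first /b/ deletes. /pp/ is a geminate; the first /p/ deletes. → [puvisabuupila].
/mojjiuzinamma/: /jj/ is a geminate; the first /j/ deletes. /mm/ is a geminate; the first /m/ deletes. → [mojiuzinama].
/oassoariuppof/: /ss/ is a geminate; the first /s/ deletes. /pp/ is a geminate; the first /p/ deletes. → [oasoariupof].

teposerugeogna, puvisabuupila, mojiuzinama, oasoariupof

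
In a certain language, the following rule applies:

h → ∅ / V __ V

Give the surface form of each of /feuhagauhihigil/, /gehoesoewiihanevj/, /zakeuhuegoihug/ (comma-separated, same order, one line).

feuagauiigil, geoesoewiianevj, zakeuuegoiug

/feuhagauhihigil/: /h/ occurs between vowels /u/ and /a/, so it deletes. /h/ occurs between vowels /u/ and /i/, so it deletes. /h/ occurs between vowels /i/ and /i/, so it deletes. → [feuagauiigil].
/gehoesoewiihanevj/: /h/ occurs between vowels /e/ and /o/, so it deletes. /h/ occurs between vowels /i/ and /a/, so it deletes. → [geoesoewiianevj].
/zakeuhuegoihug/: /h/ occurs between vowels /u/ and /u/, so it deletes. /h/ occurs between vowels /i/ and /u/, so it deletes. → [zakeuuegoiug].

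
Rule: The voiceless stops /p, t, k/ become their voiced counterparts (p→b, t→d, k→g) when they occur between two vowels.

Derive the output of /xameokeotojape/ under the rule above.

/k/ is a voiceless stop between vowels /o/ and /e/, so it voices to [g].
/t/ is a voiceless stop between vowels /o/ and /o/, so it voices to [d].
/p/ is a voiceless stop between vowels /a/ and /e/, so it voices to [b].
Surface form: [xameogeodojabe].

xameogeodojabe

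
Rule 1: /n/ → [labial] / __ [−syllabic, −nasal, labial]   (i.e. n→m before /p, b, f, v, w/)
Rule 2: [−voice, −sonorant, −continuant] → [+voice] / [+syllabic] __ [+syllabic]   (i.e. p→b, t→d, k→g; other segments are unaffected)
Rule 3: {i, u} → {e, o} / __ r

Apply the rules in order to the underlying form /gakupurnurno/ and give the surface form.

Rule 1 (nasal place assimilation): no segment meets the environment; /gakupurnurno/ is unchanged.
Rule 2 (intervocalic voicing): /k/ is a voiceless stop between vowels /a/ and /u/, so it voices to [g]. /p/ is a voiceless stop between vowels /u/ and /u/, so it voices to [b]. /gakupurnurno/ → gaguburnurno.
Rule 3 (pre-rhotic lowering): /u/ is a high vowel immediately before /r/, so it lowers to [o]. /u/ is a high vowel immediately before /r/, so it lowers to [o]. /gaguburnurno/ → gagubornorno.

gagubornorno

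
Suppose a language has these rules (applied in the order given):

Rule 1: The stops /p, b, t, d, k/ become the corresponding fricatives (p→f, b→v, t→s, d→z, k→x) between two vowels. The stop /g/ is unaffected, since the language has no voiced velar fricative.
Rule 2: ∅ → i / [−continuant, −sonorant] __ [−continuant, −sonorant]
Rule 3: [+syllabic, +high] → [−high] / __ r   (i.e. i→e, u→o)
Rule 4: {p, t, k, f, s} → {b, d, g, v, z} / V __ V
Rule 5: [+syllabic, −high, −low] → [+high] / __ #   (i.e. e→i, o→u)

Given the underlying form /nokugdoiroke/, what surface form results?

noxugidoeroxi

Rule 1 (intervocalic spirantization): /k/ is a stop between vowels /o/ and /u/, so it spirantizes to the fricative [x]. /k/ is a stop between vowels /o/ and /e/, so it spirantizes to the fricative [x]. /nokugdoiroke/ → noxugdoiroxe.
Rule 2 (stop-cluster i-epenthesis): /g/ and /d/ form a stop–stop cluster, so [i] is inserted between them. /noxugdoiroxe/ → noxugidoiroxe.
Rule 3 (pre-rhotic lowering): /i/ is a high vowel immediately before /r/, so it lowers to [e]. /noxugidoiroxe/ → noxugidoeroxe.
Rule 4 (intervocalic voicing): no segment meets the environment; /noxugidoeroxe/ is unchanged.
Rule 5 (final vowel raising): /e/ is a mid vowel in word-final position, so it raises to [i]. /noxugidoeroxe/ → noxugidoeroxi.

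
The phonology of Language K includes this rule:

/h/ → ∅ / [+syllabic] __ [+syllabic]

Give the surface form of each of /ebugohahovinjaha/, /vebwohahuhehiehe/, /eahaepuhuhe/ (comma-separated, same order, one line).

ebugoaovinjaa, vebwoaueiee, eaaepuue

/ebugohahovinjaha/: /h/ occurs between vowels /o/ and /a/, so it deletes. /h/ occurs between vowels /a/ and /o/, so it deletes. /h/ occurs between vowels /a/ and /a/, so it deletes. → [ebugoaovinjaa].
/vebwohahuhehiehe/: /h/ occurs between vowels /o/ and /a/, so it deletes. /h/ occurs between vowels /a/ and /u/, so it deletes. /h/ occurs between vowels /u/ and /e/, so it deletes. /h/ occurs between vowels /e/ and /i/, so it deletes. /h/ occurs between vowels /e/ and /e/, so it deletes. → [vebwoaueiee].
/eahaepuhuhe/: /h/ occurs between vowels /a/ and /a/, so it deletes. /h/ occurs between vowels /u/ and /u/, so it deletes. /h/ occurs between vowels /u/ and /e/, so it deletes. → [eaaepuue].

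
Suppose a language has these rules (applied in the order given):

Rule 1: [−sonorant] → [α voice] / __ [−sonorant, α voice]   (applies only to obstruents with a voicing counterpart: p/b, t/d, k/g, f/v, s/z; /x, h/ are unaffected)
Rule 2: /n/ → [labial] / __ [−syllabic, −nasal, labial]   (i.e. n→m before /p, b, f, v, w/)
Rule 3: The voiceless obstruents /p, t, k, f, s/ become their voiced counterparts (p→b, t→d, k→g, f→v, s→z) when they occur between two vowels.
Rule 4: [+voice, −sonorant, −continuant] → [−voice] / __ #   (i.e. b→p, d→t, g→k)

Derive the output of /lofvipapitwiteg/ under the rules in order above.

lovvibabitwidek

Rule 1 (regressive voicing assimilation): /f/ precedes the voiced obstruent /v/, so it voices to [v] by assimilation. /lofvipapitwiteg/ → lovvipapitwiteg.
Rule 2 (nasal place assimilation): no segment meets the environment; /lovvipapitwiteg/ is unchanged.
Rule 3 (intervocalic voicing): /p/ is a voiceless obstruent between vowels /i/ and /a/, so it voices to [b]. /p/ is a voiceless obstruent between vowels /a/ and /i/, so it voices to [b]. /t/ is a voiceless obstruent between vowels /i/ and /e/, so it voices to [d]. /lovvipapitwiteg/ → lovvibabitwideg.
Rule 4 (final devoicing): /g/ is a voiced stop in word-final position, so it devoices to [k]. /lovvibabitwideg/ → lovvibabitwidek.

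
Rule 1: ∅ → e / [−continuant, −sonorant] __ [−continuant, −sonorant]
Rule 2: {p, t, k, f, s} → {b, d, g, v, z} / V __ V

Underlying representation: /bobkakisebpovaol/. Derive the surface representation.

bobegagizebebovaol

Rule 1 (stop-cluster e-epenthesis): /b/ and /k/ form a stop–stop cluster, so [e] is inserted between them. /b/ and /p/ form a stop–stop cluster, so [e] is inserted between them. /bobkakisebpovaol/ → bobekakisebepovaol.
Rule 2 (intervocalic voicing): /k/ is a voiceless obstruent between vowels /e/ and /a/, so it voices to [g]. /k/ is a voiceless obstruent between vowels /a/ and /i/, so it voices to [g]. /s/ is a voiceless obstruent between vowels /i/ and /e/, so it voices to [z]. /p/ is a voiceless obstruent between vowels /e/ and /o/, so it voices to [b]. /bobekakisebepovaol/ → bobegagizebebovaol.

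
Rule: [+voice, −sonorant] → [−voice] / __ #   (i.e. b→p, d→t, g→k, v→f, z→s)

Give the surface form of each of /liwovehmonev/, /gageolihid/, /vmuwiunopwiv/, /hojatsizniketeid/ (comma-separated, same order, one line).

/liwovehmonev/: /v/ is a voiced obstruent in word-final position, so it devoices to [f]. → [liwovehmonef].
/gageolihid/: /d/ is a voiced obstruent in word-final position, so it devoices to [t]. → [gageolihit].
/vmuwiunopwiv/: /v/ is a voiced obstruent in word-final position, so it devoices to [f]. → [vmuwiunopwif].
/hojatsizniketeid/: /d/ is a voiced obstruent in word-final position, so it devoices to [t]. → [hojatsizniketeit].

liwovehmonef, gageolihit, vmuwiunopwif, hojatsizniketeit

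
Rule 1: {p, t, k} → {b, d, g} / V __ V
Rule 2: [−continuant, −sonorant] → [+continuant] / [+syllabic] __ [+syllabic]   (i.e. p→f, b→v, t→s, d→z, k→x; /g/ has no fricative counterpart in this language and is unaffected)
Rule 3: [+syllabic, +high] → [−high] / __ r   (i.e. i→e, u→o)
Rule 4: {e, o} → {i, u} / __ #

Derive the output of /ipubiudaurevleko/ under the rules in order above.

ivuviuzaorevlegu

Rule 1 (intervocalic voicing): /p/ is a voiceless stop between vowels /i/ and /u/, so it voices to [b]. /k/ is a voiceless stop between vowels /e/ and /o/, so it voices to [g]. /ipubiudaurevleko/ → ibubiudaurevlego.
Rule 2 (intervocalic spirantization): /b/ is a stop between vowels /i/ and /u/, so it spirantizes to the fricative [v]. /b/ is a stop between vowels /u/ and /i/, so it spirantizes to the fricative [v]. /d/ is a stop between vowels /u/ and /a/, so it spirantizes to the fricative [z]. /ibubiudaurevlego/ → ivuviuzaurevlego.
Rule 3 (pre-rhotic lowering): /u/ is a high vowel immediately before /r/, so it lowers to [o]. /ivuviuzaurevlego/ → ivuviuzaorevlego.
Rule 4 (final vowel raising): /o/ is a mid vowel in word-final position, so it raises to [u]. /ivuviuzaorevlego/ → ivuviuzaorevlegu.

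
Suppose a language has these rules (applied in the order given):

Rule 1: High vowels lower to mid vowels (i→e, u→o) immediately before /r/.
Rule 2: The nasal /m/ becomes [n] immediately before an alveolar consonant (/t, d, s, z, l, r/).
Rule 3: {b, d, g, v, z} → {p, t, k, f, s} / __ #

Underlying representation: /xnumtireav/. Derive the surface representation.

xnuntereaf

Rule 1 (pre-rhotic lowering): /i/ is a high vowel immediately before /r/, so it lowers to [e]. /xnumtireav/ → xnumtereav.
Rule 2 (nasal place assimilation): /m/ precedes the alveolar consonant /t/, so it assimilates in place to [n]. /xnumtereav/ → xnuntereav.
Rule 3 (final devoicing): /v/ is a voiced obstruent in word-final position, so it devoices to [f]. /xnuntereav/ → xnuntereaf.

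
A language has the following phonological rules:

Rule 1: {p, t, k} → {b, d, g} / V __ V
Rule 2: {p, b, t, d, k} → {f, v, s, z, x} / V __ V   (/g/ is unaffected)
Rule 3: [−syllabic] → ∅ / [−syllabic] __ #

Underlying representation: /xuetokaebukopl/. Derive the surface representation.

xuezogaevugop

Rule 1 (intervocalic voicing): /t/ is a voiceless stop between vowels /e/ and /o/, so it voices to [d]. /k/ is a voiceless stop between vowels /o/ and /a/, so it voices to [g]. /k/ is a voiceless stop between vowels /u/ and /o/, so it voices to [g]. /xuetokaebukopl/ → xuedogaebugopl.
Rule 2 (intervocalic spirantization): /d/ is a stop between vowels /e/ and /o/, so it spirantizes to the fricative [z]. /b/ is a stop between vowels /e/ and /u/, so it spirantizes to the fricative [v]. /xuedogaebugopl/ → xuezogaevugopl.
Rule 3 (final cluster simplification): /l/ is the second consonant of a word-final cluster /pl/, so it deletes. /xuezogaevugopl/ → xuezogaevugop.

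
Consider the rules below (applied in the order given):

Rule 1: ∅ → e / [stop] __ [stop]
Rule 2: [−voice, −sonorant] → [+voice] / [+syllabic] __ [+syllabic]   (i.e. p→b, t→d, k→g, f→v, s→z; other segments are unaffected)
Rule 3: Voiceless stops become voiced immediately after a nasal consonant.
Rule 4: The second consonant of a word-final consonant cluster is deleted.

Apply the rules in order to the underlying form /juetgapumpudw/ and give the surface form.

Rule 1 (stop-cluster e-epenthesis): /t/ and /g/ form a stop–stop cluster, so [e] is inserted between them. /juetgapumpudw/ → juetegapumpudw.
Rule 2 (intervocalic voicing): /t/ is a voiceless obstruent between vowels /e/ and /e/, so it voices to [d]. /p/ is a voiceless obstruent between vowels /a/ and /u/, so it voices to [b]. /juetegapumpudw/ → juedegabumpudw.
Rule 3 (post-nasal voicing): /p/ is a voiceless stop immediately after the nasal /m/, so it voices to [b]. /juedegabumpudw/ → juedegabumbudw.
Rule 4 (final cluster simplification): /w/ is the second consonant of a word-final cluster /dw/, so it deletes. /juedegabumbudw/ → juedegabumbud.

juedegabumbud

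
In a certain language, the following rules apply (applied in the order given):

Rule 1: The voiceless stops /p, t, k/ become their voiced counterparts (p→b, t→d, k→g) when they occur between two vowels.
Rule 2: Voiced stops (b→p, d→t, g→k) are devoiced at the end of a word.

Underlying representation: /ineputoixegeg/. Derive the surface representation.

inebudoixegek

Rule 1 (intervocalic voicing): /p/ is a voiceless stop between vowels /e/ and /u/, so it voices to [b]. /t/ is a voiceless stop between vowels /u/ and /o/, so it voices to [d]. /ineputoixegeg/ → inebudoixegeg.
Rule 2 (final devoicing): /g/ is a voiced stop in word-final position, so it devoices to [k]. /inebudoixegeg/ → inebudoixegek.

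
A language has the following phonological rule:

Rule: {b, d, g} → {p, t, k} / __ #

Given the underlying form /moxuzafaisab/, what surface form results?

/b/ is a voiced stop in word-final position, so it devoices to [p].
Surface form: [moxuzafaisap].

moxuzafaisap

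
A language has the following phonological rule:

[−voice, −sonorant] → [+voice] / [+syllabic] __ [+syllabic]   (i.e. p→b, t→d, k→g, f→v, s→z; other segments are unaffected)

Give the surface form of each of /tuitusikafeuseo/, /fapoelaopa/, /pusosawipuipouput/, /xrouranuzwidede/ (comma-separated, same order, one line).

/tuitusikafeuseo/: /t/ is a voiceless obstruent between vowels /i/ and /u/, so it voices to [d]. /s/ is a voiceless obstruent between vowels /u/ and /i/, so it voices to [z]. /k/ is a voiceless obstruent between vowels /i/ and /a/, so it voices to [g]. /f/ is a voiceless obstruent between vowels /a/ and /e/, so it voices to [v]. /s/ is a voiceless obstruent between vowels /u/ and /e/, so it voices to [z]. → [tuiduzigaveuzeo].
/fapoelaopa/: /p/ is a voiceless obstruent between vowels /a/ and /o/, so it voices to [b]. /p/ is a voiceless obstruent between vowels /o/ and /a/, so it voices to [b]. → [faboelaoba].
/pusosawipuipouput/: /s/ is a voiceless obstruent between vowels /u/ and /o/, so it voices to [z]. /s/ is a voiceless obstruent between vowels /o/ and /a/, so it voices to [z]. /p/ is a voiceless obstruent between vowels /i/ and /u/, so it voices to [b]. /p/ is a voiceless obstruent between vowels /i/ and /o/, so it voices to [b]. /p/ is a voiceless obstruent between vowels /u/ and /u/, so it voices to [b]. → [puzozawibuiboubut].
/xrouranuzwidede/: the rule's environment is not met; surfaces unchanged as [xrouranuzwidede].

tuiduzigaveuzeo, faboelaoba, puzozawibuiboubut, xrouranuzwidede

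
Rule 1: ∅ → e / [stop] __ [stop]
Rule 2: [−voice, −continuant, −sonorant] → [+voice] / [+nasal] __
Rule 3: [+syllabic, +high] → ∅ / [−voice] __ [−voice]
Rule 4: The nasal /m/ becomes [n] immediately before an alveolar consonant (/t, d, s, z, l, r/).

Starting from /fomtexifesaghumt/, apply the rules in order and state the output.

fondexfesaghund

Rule 1 (stop-cluster e-epenthesis): no segment meets the environment; /fomtexifesaghumt/ is unchanged.
Rule 2 (post-nasal voicing): /t/ is a voiceless stop immediately after the nasal /m/, so it voices to [d]. /t/ is a voiceless stop immediately after the nasal /m/, so it voices to [d]. /fomtexifesaghumt/ → fomdexifesaghumd.
Rule 3 (high vowel syncope): /i/ is a high vowel flanked by voiceless consonants /x/ and /f/, so it deletes. /fomdexifesaghumd/ → fomdexfesaghumd.
Rule 4 (nasal place assimilation): /m/ precedes the alveolar consonant /d/, so it assimilates in place to [n]. /m/ precedes the alveolar consonant /d/, so it assimilates in place to [n]. /fomdexfesaghumd/ → fondexfesaghund.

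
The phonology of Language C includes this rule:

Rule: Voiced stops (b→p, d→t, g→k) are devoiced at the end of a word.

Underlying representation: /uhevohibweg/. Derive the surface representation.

uhevohibwek

Scanning /uhevohibweg/: /b/ at position 8 is not in the conditioning environment; /g/ is a voiced stop in word-final position, so it devoices to [k].
Result: [uhevohibwek].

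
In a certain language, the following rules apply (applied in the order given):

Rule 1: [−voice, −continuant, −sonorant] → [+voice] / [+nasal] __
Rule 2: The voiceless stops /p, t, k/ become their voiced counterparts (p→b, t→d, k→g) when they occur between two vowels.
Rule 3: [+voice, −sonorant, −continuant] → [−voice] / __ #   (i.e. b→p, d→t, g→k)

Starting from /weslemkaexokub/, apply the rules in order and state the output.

Rule 1 (post-nasal voicing): /k/ is a voiceless stop immediately after the nasal /m/, so it voices to [g]. /weslemkaexokub/ → weslemgaexokub.
Rule 2 (intervocalic voicing): /k/ is a voiceless stop between vowels /o/ and /u/, so it voices to [g]. /weslemgaexokub/ → weslemgaexogub.
Rule 3 (final devoicing): /b/ is a voiced stop in word-final position, so it devoices to [p]. /weslemgaexogub/ → weslemgaexogup.

weslemgaexogup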